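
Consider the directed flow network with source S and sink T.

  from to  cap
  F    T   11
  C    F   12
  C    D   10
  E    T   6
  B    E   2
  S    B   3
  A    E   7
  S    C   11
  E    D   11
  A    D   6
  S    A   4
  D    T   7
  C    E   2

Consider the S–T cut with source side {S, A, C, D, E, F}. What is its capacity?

Edges leaving {S, A, C, D, E, F}: S→B (3), D→T (7), E→T (6), F→T (11).
Cut capacity = 3 + 7 + 6 + 11 = 27.

27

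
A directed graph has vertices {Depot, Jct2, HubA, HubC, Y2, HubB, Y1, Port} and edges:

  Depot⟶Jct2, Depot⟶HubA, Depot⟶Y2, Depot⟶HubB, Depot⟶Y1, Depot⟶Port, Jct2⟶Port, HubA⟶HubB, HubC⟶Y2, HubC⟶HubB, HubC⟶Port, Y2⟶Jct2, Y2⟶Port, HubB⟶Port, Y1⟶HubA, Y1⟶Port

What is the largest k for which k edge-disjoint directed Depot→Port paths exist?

Assign every edge capacity 1; by Menger, the answer equals the max flow.
Path Depot→Port (+1); total 1.
Path Depot→Jct2→Port (+1); total 2.
Path Depot→Y2→Port (+1); total 3.
Path Depot→HubB→Port (+1); total 4.
Path Depot→Y1→Port (+1); total 5.
No residual Depot→Port path; max flow = 5.
Certifying cut of size 5: {Depot→Jct2, Depot→Port, Depot→Y1, Depot→Y2, HubB→Port}.

5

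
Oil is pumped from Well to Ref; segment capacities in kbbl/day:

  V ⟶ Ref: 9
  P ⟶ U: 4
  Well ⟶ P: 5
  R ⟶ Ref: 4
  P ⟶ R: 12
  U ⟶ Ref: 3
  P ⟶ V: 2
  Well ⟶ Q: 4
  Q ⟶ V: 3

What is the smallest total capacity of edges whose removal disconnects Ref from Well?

8

Augment Well→P→R→Ref: bottleneck 4, flow now 4.
Augment Well→P→U→Ref: bottleneck 1, flow now 5.
Augment Well→Q→V→Ref: bottleneck 3, flow now 8.
No augmenting path remains; maximum flow = 8.
By max-flow min-cut, the minimum cut capacity equals the max flow.
In the residual graph, reachable from Well: {Well, Q}.
Min-cut edges: Well→P (5), Q→V (3); capacity 5 + 3 = 8.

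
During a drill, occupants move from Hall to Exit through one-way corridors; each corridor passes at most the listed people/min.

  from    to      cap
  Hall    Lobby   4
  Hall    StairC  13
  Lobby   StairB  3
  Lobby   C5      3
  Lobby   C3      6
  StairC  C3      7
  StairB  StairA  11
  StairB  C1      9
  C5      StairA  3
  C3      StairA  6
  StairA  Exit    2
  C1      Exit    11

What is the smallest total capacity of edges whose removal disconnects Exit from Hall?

5

Augment Hall→Lobby→StairB→StairA→Exit: bottleneck 2, flow now 2.
Augment Hall→Lobby→StairB→C1→Exit: bottleneck 1, flow now 3.
Augment Hall→Lobby→C5→StairA→StairB→C1→Exit: bottleneck 1, flow now 4. (uses reverse residual edge)
Augment Hall→StairC→C3→StairA→StairB→C1→Exit: bottleneck 1, flow now 5. (uses reverse residual edge)
No augmenting path remains; maximum flow = 5.
By max-flow min-cut, the minimum cut capacity equals the max flow.
In the residual graph, reachable from Hall: {Hall, Lobby, StairC, C5, C3, StairA}.
Min-cut edges: Lobby→StairB (3), StairA→Exit (2); capacity 3 + 2 = 5.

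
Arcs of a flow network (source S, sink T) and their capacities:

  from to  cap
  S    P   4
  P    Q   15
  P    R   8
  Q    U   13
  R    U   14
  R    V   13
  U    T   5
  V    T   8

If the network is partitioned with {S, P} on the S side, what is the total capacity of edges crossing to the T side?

23

Edges leaving {S, P}: P→Q (15), P→R (8).
Cut capacity = 15 + 8 = 23.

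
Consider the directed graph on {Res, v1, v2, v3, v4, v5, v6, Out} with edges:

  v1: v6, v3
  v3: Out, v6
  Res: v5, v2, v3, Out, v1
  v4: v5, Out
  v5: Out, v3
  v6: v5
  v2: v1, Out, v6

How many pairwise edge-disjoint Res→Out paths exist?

Assign every edge capacity 1; by Menger, the answer equals the max flow.
Path Res→Out (+1); total 1.
Path Res→v2→Out (+1); total 2.
Path Res→v3→Out (+1); total 3.
Path Res→v5→Out (+1); total 4.
No residual Res→Out path; max flow = 4.
Certifying cut of size 4: {Res→Out, Res→v2, v3→Out, v5→Out}.

4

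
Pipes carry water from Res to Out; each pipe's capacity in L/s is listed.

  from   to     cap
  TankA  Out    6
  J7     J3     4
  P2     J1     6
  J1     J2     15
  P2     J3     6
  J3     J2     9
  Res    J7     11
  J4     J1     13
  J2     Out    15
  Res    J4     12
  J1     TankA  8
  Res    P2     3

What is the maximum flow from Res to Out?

19

Augment Res→P2→J3→J2→Out: bottleneck 3, flow now 3.
Augment Res→J7→J3→J2→Out: bottleneck 4, flow now 7.
Augment Res→J4→J1→TankA→Out: bottleneck 6, flow now 13.
Augment Res→J4→J1→J2→Out: bottleneck 6, flow now 19.
No augmenting path remains; maximum flow = 19.
In the residual graph, reachable from Res: {Res, J7}.
Min-cut edges: Res→P2 (3), Res→J4 (12), J7→J3 (4); capacity 3 + 12 + 4 = 19.
This cut is saturated, so no flow can exceed 19.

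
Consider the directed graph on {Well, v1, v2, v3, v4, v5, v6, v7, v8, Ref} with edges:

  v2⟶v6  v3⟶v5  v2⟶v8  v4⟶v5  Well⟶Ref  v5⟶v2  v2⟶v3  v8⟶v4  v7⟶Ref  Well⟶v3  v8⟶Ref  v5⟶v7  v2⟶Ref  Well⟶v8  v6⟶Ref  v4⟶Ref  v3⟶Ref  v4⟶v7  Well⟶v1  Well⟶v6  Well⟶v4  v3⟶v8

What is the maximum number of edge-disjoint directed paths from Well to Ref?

5

Assign every edge capacity 1; by Menger, the answer equals the max flow.
Path Well→Ref (+1); total 1.
Path Well→v3→Ref (+1); total 2.
Path Well→v4→Ref (+1); total 3.
Path Well→v6→Ref (+1); total 4.
Path Well→v8→Ref (+1); total 5.
No residual Well→Ref path; max flow = 5.
Certifying cut of size 5: {Well→Ref, Well→v3, Well→v4, Well→v6, Well→v8}.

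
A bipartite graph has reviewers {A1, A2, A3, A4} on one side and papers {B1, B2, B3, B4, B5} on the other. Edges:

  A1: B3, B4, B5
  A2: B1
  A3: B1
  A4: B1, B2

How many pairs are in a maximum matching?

3

Unit-capacity flow: source→left, listed edges, right→sink; max matching = max flow.
Augmenting path A1→B3 (+1); matched 1.
Augmenting path A2→B1 (+1); matched 2.
Augmenting path A4→B2 (+1); matched 3.
No augmenting path remains; maximum matching = 3.
König certificate: {A1, A4, B1} is a vertex cover of size 3 (every listed pair touches it), so no matching can be larger.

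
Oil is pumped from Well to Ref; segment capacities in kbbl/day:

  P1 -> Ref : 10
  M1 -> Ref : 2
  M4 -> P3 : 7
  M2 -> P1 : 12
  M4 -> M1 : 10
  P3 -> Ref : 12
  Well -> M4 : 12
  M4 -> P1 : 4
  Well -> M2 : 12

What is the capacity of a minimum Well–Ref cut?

Augment Well→M4→P1→Ref: bottleneck 4, flow now 4.
Augment Well→M4→M1→Ref: bottleneck 2, flow now 6.
Augment Well→M4→P3→Ref: bottleneck 6, flow now 12.
Augment Well→M2→P1→Ref: bottleneck 6, flow now 18.
Augment Well→M2→P1→M4→P3→Ref: bottleneck 1, flow now 19. (uses reverse residual edge)
No augmenting path remains; maximum flow = 19.
By max-flow min-cut, the minimum cut capacity equals the max flow.
In the residual graph, reachable from Well: {Well, M4, M2, P1, M1}.
Min-cut edges: M4→P3 (7), P1→Ref (10), M1→Ref (2); capacity 7 + 10 + 2 = 19.

19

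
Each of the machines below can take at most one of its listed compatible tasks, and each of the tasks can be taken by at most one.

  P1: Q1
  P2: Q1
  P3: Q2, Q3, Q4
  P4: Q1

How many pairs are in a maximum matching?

2

Unit-capacity flow: source→left, listed edges, right→sink; max matching = max flow.
Augmenting path P1→Q1 (+1); matched 1.
Augmenting path P3→Q2 (+1); matched 2.
No augmenting path remains; maximum matching = 2.
König certificate: {P3, Q1} is a vertex cover of size 2 (every listed pair touches it), so no matching can be larger.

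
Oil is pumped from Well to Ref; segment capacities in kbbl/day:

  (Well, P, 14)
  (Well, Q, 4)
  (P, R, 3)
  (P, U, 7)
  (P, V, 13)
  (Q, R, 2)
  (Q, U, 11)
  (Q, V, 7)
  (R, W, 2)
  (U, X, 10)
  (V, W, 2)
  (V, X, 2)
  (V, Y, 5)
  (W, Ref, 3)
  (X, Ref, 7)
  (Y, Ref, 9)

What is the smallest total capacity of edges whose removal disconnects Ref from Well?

Augment Well→P→R→W→Ref: bottleneck 2, flow now 2.
Augment Well→P→U→X→Ref: bottleneck 7, flow now 9.
Augment Well→P→V→W→Ref: bottleneck 1, flow now 10.
Augment Well→P→V→Y→Ref: bottleneck 4, flow now 14.
Augment Well→Q→V→Y→Ref: bottleneck 1, flow now 15.
No augmenting path remains; maximum flow = 15.
By max-flow min-cut, the minimum cut capacity equals the max flow.
In the residual graph, reachable from Well: {Well, P, Q, R, U, V, W, X}.
Min-cut edges: V→Y (5), W→Ref (3), X→Ref (7); capacity 5 + 3 + 7 = 15.

15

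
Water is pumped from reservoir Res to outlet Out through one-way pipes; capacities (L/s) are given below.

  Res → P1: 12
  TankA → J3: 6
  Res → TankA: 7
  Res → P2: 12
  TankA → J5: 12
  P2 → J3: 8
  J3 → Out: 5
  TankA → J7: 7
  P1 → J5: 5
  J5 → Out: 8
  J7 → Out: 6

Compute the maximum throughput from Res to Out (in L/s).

17

Augment Res→P2→J3→Out: bottleneck 5, flow now 5.
Augment Res→P1→J5→Out: bottleneck 5, flow now 10.
Augment Res→TankA→J5→Out: bottleneck 3, flow now 13.
Augment Res→TankA→J7→Out: bottleneck 4, flow now 17.
No augmenting path remains; maximum flow = 17.
In the residual graph, reachable from Res: {Res, P2, P1, J3}.
Min-cut edges: Res→TankA (7), P1→J5 (5), J3→Out (5); capacity 7 + 5 + 5 = 17.
This cut is saturated, so no flow can exceed 17.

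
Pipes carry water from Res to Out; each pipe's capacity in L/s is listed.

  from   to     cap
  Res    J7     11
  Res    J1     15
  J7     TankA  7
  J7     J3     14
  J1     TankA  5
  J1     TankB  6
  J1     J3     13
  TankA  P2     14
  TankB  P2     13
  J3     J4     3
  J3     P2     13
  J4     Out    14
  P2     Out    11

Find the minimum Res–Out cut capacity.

14

Augment Res→J7→TankA→P2→Out: bottleneck 7, flow now 7.
Augment Res→J7→J3→J4→Out: bottleneck 3, flow now 10.
Augment Res→J7→J3→P2→Out: bottleneck 1, flow now 11.
Augment Res→J1→TankA→P2→Out: bottleneck 3, flow now 14.
No augmenting path remains; maximum flow = 14.
By max-flow min-cut, the minimum cut capacity equals the max flow.
In the residual graph, reachable from Res: {Res, J7, J1, TankA, TankB, J3, P2}.
Min-cut edges: J3→J4 (3), P2→Out (11); capacity 3 + 11 = 14.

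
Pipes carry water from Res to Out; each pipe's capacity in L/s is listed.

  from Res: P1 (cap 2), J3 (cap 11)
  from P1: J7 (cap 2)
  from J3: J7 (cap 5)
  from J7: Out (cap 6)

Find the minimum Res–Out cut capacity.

6

Augment Res→P1→J7→Out: bottleneck 2, flow now 2.
Augment Res→J3→J7→Out: bottleneck 4, flow now 6.
No augmenting path remains; maximum flow = 6.
By max-flow min-cut, the minimum cut capacity equals the max flow.
In the residual graph, reachable from Res: {Res, P1, J3, J7}.
Min-cut edges: J7→Out (6); capacity 6 = 6.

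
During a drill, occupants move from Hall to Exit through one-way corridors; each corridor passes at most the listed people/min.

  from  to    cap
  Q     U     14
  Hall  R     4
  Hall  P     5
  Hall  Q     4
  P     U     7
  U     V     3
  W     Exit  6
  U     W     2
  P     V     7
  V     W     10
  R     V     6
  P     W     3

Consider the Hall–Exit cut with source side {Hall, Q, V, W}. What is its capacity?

29

Edges leaving {Hall, Q, V, W}: Hall→P (5), Hall→R (4), Q→U (14), W→Exit (6).
Cut capacity = 5 + 4 + 14 + 6 = 29.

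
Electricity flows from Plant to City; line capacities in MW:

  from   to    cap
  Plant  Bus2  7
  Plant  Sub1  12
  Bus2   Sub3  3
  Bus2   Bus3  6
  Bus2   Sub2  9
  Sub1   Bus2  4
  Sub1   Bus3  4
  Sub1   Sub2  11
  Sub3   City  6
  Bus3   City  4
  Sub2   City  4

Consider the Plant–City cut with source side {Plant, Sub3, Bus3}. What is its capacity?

29

Edges leaving {Plant, Sub3, Bus3}: Plant→Bus2 (7), Plant→Sub1 (12), Sub3→City (6), Bus3→City (4).
Cut capacity = 7 + 12 + 6 + 4 = 29.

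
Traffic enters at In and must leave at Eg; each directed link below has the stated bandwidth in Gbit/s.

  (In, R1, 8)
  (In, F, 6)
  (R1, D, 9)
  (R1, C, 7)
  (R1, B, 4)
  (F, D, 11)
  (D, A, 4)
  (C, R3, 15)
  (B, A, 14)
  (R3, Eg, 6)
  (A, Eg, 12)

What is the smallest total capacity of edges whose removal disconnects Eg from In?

Augment In→R1→D→A→Eg: bottleneck 4, flow now 4.
Augment In→R1→C→R3→Eg: bottleneck 4, flow now 8.
Augment In→F→D→R1→C→R3→Eg: bottleneck 2, flow now 10. (uses reverse residual edge)
Augment In→F→D→R1→B→A→Eg: bottleneck 2, flow now 12. (uses reverse residual edge)
No augmenting path remains; maximum flow = 12.
By max-flow min-cut, the minimum cut capacity equals the max flow.
In the residual graph, reachable from In: {In, F, D}.
Min-cut edges: In→R1 (8), D→A (4); capacity 8 + 4 = 12.

12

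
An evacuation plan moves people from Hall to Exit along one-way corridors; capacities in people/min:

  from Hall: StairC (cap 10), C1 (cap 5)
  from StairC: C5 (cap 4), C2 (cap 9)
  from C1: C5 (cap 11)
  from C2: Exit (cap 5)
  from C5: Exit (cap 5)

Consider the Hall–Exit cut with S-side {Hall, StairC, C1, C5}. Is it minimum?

Given cut capacity: 9 + 5 = 14.
Augment Hall→StairC→C2→Exit: bottleneck 5, flow now 5.
Augment Hall→StairC→C5→Exit: bottleneck 4, flow now 9.
Augment Hall→C1→C5→Exit: bottleneck 1, flow now 10.
No augmenting path remains; maximum flow = 10.
In the residual graph, reachable from Hall: {Hall, StairC, C1, C2, C5}.
Min-cut edges: C2→Exit (5), C5→Exit (5); capacity 5 + 5 = 10.
Cut capacity 14 exceeds the max flow 10, so it is not minimum.

No — its capacity is 14, but the minimum cut has capacity 10.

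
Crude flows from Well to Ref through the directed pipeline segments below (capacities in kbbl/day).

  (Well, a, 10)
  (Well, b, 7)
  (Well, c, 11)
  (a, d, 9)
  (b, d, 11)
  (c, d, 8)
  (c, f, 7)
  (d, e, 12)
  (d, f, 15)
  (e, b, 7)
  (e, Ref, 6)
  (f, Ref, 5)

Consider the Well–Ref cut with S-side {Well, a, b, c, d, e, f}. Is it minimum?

Yes — it is a minimum cut (capacity 11).

Given cut capacity: 6 + 5 = 11.
Augment Well→c→f→Ref: bottleneck 5, flow now 5.
Augment Well→a→d→e→Ref: bottleneck 6, flow now 11.
No augmenting path remains; maximum flow = 11.
Cut capacity 11 equals the max flow, so it is a minimum cut.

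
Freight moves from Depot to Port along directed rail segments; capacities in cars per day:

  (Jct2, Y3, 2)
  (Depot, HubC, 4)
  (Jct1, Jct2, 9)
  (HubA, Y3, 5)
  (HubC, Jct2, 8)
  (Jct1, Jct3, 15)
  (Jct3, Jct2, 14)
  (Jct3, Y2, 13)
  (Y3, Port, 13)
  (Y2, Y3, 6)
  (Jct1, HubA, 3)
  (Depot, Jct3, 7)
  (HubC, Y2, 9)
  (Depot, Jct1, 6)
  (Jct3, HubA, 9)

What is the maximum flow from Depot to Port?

13

Augment Depot→Jct1→HubA→Y3→Port: bottleneck 3, flow now 3.
Augment Depot→Jct1→Jct2→Y3→Port: bottleneck 2, flow now 5.
Augment Depot→Jct3→HubA→Y3→Port: bottleneck 2, flow now 7.
Augment Depot→Jct3→Y2→Y3→Port: bottleneck 5, flow now 12.
Augment Depot→HubC→Y2→Y3→Port: bottleneck 1, flow now 13.
No augmenting path remains; maximum flow = 13.
In the residual graph, reachable from Depot: {Depot, Jct1, Jct3, HubC, HubA, Y2, Jct2}.
Min-cut edges: HubA→Y3 (5), Y2→Y3 (6), Jct2→Y3 (2); capacity 5 + 6 + 2 = 13.
This cut is saturated, so no flow can exceed 13.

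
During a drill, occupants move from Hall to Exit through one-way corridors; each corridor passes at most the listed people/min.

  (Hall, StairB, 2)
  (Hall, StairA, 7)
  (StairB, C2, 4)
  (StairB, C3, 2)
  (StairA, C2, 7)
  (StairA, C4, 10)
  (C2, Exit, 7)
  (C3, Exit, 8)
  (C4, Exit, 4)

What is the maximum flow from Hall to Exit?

9

Augment Hall→StairB→C2→Exit: bottleneck 2, flow now 2.
Augment Hall→StairA→C2→Exit: bottleneck 5, flow now 7.
Augment Hall→StairA→C4→Exit: bottleneck 2, flow now 9.
No augmenting path remains; maximum flow = 9.
In the residual graph, reachable from Hall: {Hall}.
Min-cut edges: Hall→StairB (2), Hall→StairA (7); capacity 2 + 7 = 9.
This cut is saturated, so no flow can exceed 9.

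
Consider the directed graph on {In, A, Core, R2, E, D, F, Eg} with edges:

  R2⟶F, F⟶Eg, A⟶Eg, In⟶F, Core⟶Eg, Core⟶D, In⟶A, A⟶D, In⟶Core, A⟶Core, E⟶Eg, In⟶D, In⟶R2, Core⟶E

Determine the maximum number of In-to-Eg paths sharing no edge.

3

Assign every edge capacity 1; by Menger, the answer equals the max flow.
Path In→A→Eg (+1); total 1.
Path In→Core→Eg (+1); total 2.
Path In→F→Eg (+1); total 3.
No residual In→Eg path; max flow = 3.
Certifying cut of size 3: {F→Eg, In→A, In→Core}.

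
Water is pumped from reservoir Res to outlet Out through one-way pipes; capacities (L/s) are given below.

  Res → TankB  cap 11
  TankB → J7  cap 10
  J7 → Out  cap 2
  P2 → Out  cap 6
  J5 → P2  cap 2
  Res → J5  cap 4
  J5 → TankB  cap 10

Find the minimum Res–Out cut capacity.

Augment Res→TankB→J7→Out: bottleneck 2, flow now 2.
Augment Res→J5→P2→Out: bottleneck 2, flow now 4.
No augmenting path remains; maximum flow = 4.
By max-flow min-cut, the minimum cut capacity equals the max flow.
In the residual graph, reachable from Res: {Res, TankB, J5, J7}.
Min-cut edges: J5→P2 (2), J7→Out (2); capacity 2 + 2 = 4.

4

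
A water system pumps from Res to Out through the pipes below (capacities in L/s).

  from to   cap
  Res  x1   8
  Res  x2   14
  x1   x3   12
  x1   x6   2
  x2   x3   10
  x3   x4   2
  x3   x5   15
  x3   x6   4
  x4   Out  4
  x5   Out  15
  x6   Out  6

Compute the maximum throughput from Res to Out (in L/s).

Augment Res→x1→x6→Out: bottleneck 2, flow now 2.
Augment Res→x1→x3→x4→Out: bottleneck 2, flow now 4.
Augment Res→x1→x3→x5→Out: bottleneck 4, flow now 8.
Augment Res→x2→x3→x5→Out: bottleneck 10, flow now 18.
No augmenting path remains; maximum flow = 18.
In the residual graph, reachable from Res: {Res, x2}.
Min-cut edges: Res→x1 (8), x2→x3 (10); capacity 8 + 10 = 18.
This cut is saturated, so no flow can exceed 18.

18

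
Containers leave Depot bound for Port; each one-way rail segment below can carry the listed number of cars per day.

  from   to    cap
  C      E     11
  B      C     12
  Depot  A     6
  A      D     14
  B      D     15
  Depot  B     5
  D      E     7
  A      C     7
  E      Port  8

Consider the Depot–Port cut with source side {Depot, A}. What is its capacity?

Edges leaving {Depot, A}: Depot→B (5), A→C (7), A→D (14).
Cut capacity = 5 + 7 + 14 = 26.

26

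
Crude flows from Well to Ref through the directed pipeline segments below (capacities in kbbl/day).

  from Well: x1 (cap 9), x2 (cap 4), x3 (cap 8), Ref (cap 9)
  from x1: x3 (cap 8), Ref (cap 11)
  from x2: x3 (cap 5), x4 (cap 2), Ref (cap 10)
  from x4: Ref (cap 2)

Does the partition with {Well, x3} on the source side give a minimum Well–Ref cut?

Given cut capacity: 9 + 4 + 9 = 22.
Augment Well→Ref: bottleneck 9, flow now 9.
Augment Well→x1→Ref: bottleneck 9, flow now 18.
Augment Well→x2→Ref: bottleneck 4, flow now 22.
No augmenting path remains; maximum flow = 22.
Cut capacity 22 equals the max flow, so it is a minimum cut.

Yes — it is a minimum cut (capacity 22).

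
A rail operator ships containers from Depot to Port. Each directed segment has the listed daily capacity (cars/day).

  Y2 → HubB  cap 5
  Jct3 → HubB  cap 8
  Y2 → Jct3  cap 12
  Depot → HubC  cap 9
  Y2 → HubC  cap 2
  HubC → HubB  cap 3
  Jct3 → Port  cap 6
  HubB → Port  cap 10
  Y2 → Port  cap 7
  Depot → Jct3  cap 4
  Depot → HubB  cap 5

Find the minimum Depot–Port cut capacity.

12

Augment Depot→Jct3→Port: bottleneck 4, flow now 4.
Augment Depot→HubB→Port: bottleneck 5, flow now 9.
Augment Depot→HubC→HubB→Port: bottleneck 3, flow now 12.
No augmenting path remains; maximum flow = 12.
By max-flow min-cut, the minimum cut capacity equals the max flow.
In the residual graph, reachable from Depot: {Depot, HubC}.
Min-cut edges: Depot→Jct3 (4), Depot→HubB (5), HubC→HubB (3); capacity 4 + 5 + 3 = 12.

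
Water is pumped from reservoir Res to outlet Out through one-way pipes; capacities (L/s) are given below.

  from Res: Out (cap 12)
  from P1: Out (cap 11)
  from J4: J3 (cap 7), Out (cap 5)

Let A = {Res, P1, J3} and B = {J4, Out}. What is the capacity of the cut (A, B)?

Edges leaving {Res, P1, J3}: Res→Out (12), P1→Out (11).
Cut capacity = 12 + 11 = 23.

23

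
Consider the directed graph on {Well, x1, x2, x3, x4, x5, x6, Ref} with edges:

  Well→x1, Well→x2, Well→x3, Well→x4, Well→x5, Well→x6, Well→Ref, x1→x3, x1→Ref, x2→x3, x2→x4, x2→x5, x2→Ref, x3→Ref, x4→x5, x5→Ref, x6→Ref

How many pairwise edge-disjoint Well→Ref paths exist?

Assign every edge capacity 1; by Menger, the answer equals the max flow.
Path Well→Ref (+1); total 1.
Path Well→x1→Ref (+1); total 2.
Path Well→x2→Ref (+1); total 3.
Path Well→x3→Ref (+1); total 4.
Path Well→x5→Ref (+1); total 5.
Path Well→x6→Ref (+1); total 6.
No residual Well→Ref path; max flow = 6.
Certifying cut of size 6: {Well→Ref, Well→x1, Well→x2, Well→x3, Well→x6, x5→Ref}.

6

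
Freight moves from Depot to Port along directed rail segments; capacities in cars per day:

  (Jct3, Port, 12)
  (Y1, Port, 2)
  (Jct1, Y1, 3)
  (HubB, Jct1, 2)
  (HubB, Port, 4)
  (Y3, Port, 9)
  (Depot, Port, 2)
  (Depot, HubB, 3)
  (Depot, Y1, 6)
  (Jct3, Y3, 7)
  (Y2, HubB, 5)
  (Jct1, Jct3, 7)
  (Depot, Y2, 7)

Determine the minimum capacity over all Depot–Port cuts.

10

Augment Depot→Port: bottleneck 2, flow now 2.
Augment Depot→HubB→Port: bottleneck 3, flow now 5.
Augment Depot→Y1→Port: bottleneck 2, flow now 7.
Augment Depot→Y2→HubB→Port: bottleneck 1, flow now 8.
Augment Depot→Y2→HubB→Jct1→Jct3→Port: bottleneck 2, flow now 10.
No augmenting path remains; maximum flow = 10.
By max-flow min-cut, the minimum cut capacity equals the max flow.
In the residual graph, reachable from Depot: {Depot, HubB, Y2, Y1}.
Min-cut edges: Depot→Port (2), HubB→Jct1 (2), HubB→Port (4), Y1→Port (2); capacity 2 + 2 + 4 + 2 = 10.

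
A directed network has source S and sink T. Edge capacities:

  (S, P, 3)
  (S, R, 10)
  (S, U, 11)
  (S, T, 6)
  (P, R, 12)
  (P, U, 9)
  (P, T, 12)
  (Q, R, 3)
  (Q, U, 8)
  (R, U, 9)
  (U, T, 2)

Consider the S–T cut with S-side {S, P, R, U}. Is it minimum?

No — its capacity is 20, but the minimum cut has capacity 11.

Given cut capacity: 6 + 12 + 2 = 20.
Augment S→T: bottleneck 6, flow now 6.
Augment S→P→T: bottleneck 3, flow now 9.
Augment S→U→T: bottleneck 2, flow now 11.
No augmenting path remains; maximum flow = 11.
In the residual graph, reachable from S: {S, R, U}.
Min-cut edges: S→P (3), S→T (6), U→T (2); capacity 3 + 6 + 2 = 11.
Cut capacity 20 exceeds the max flow 11, so it is not minimum.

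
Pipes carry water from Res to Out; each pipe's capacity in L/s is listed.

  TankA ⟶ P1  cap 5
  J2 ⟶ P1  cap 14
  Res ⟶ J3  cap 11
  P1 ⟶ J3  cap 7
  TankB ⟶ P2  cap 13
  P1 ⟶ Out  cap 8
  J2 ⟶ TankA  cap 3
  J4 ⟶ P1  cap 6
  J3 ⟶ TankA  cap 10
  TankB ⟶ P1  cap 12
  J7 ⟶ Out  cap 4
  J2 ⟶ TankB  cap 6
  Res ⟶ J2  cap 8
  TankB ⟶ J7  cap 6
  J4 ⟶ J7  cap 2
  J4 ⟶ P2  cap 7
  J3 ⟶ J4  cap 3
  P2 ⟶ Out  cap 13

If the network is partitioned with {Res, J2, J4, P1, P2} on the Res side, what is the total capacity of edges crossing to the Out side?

50

Edges leaving {Res, J2, J4, P1, P2}: Res→J3 (11), J2→TankA (3), J2→TankB (6), J4→J7 (2), P1→J3 (7), P1→Out (8), P2→Out (13).
Cut capacity = 11 + 3 + 6 + 2 + 7 + 8 + 13 = 50.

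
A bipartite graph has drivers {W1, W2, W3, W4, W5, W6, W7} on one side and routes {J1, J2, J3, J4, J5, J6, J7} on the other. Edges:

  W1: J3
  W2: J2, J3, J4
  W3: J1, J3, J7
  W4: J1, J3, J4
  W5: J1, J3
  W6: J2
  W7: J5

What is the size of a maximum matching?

6

Unit-capacity flow: source→left, listed edges, right→sink; max matching = max flow.
Augmenting path W1→J3 (+1); matched 1.
Augmenting path W2→J2 (+1); matched 2.
Augmenting path W3→J1 (+1); matched 3.
Augmenting path W4→J4 (+1); matched 4.
Augmenting path W7→J5 (+1); matched 5.
Augmenting path W5→J1→W3→J7 (+1); matched 6.
No augmenting path remains; maximum matching = 6.
König certificate: {W3, W7, J1, J2, J3, J4} is a vertex cover of size 6 (every listed pair touches it), so no matching can be larger.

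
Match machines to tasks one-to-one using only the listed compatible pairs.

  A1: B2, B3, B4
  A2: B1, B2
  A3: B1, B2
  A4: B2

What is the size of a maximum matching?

3

Unit-capacity flow: source→left, listed edges, right→sink; max matching = max flow.
Augmenting path A1→B2 (+1); matched 1.
Augmenting path A2→B1 (+1); matched 2.
Augmenting path A3→B2→A1→B3 (+1); matched 3.
No augmenting path remains; maximum matching = 3.
König certificate: {A1, B1, B2} is a vertex cover of size 3 (every listed pair touches it), so no matching can be larger.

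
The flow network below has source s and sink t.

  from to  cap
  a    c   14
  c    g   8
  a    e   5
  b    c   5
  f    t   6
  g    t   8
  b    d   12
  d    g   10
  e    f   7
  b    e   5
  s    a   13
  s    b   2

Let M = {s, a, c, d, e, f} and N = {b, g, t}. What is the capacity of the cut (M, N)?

26

Edges leaving {s, a, c, d, e, f}: s→b (2), c→g (8), d→g (10), f→t (6).
Cut capacity = 2 + 8 + 10 + 6 = 26.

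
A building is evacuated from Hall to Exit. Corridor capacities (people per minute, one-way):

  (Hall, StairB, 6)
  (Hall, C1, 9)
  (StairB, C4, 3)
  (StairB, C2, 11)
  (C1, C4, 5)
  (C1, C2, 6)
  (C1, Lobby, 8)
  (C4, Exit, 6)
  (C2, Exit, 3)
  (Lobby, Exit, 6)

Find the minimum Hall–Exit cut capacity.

Augment Hall→StairB→C4→Exit: bottleneck 3, flow now 3.
Augment Hall→StairB→C2→Exit: bottleneck 3, flow now 6.
Augment Hall→C1→C4→Exit: bottleneck 3, flow now 9.
Augment Hall→C1→Lobby→Exit: bottleneck 6, flow now 15.
No augmenting path remains; maximum flow = 15.
By max-flow min-cut, the minimum cut capacity equals the max flow.
In the residual graph, reachable from Hall: {Hall}.
Min-cut edges: Hall→StairB (6), Hall→C1 (9); capacity 6 + 9 = 15.

15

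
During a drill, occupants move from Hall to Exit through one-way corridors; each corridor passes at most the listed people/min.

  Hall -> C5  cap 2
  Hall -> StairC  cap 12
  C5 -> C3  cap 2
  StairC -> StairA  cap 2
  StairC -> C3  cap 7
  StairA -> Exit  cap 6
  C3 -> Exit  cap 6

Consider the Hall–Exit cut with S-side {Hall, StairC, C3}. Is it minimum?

Given cut capacity: 2 + 2 + 6 = 10.
Augment Hall→C5→C3→Exit: bottleneck 2, flow now 2.
Augment Hall→StairC→StairA→Exit: bottleneck 2, flow now 4.
Augment Hall→StairC→C3→Exit: bottleneck 4, flow now 8.
No augmenting path remains; maximum flow = 8.
In the residual graph, reachable from Hall: {Hall, C5, StairC, C3}.
Min-cut edges: StairC→StairA (2), C3→Exit (6); capacity 2 + 6 = 8.
Cut capacity 10 exceeds the max flow 8, so it is not minimum.

No — its capacity is 10, but the minimum cut has capacity 8.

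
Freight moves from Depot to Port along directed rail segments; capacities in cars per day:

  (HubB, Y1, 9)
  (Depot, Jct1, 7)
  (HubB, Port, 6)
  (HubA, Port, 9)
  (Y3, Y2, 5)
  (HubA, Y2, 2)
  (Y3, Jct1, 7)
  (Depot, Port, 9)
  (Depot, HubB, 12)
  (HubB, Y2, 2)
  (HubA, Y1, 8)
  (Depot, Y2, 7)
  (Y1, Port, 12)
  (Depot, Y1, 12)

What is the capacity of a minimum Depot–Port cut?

27

Augment Depot→Port: bottleneck 9, flow now 9.
Augment Depot→HubB→Port: bottleneck 6, flow now 15.
Augment Depot→Y1→Port: bottleneck 12, flow now 27.
No augmenting path remains; maximum flow = 27.
By max-flow min-cut, the minimum cut capacity equals the max flow.
In the residual graph, reachable from Depot: {Depot, HubB, Y1, Jct1, Y2}.
Min-cut edges: Depot→Port (9), HubB→Port (6), Y1→Port (12); capacity 9 + 6 + 12 = 27.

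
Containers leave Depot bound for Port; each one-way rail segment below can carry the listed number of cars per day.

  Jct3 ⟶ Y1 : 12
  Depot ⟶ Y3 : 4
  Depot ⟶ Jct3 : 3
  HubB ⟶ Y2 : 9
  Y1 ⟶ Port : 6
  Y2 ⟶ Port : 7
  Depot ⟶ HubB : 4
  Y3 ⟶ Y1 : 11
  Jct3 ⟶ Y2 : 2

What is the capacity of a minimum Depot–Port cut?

Augment Depot→Jct3→Y2→Port: bottleneck 2, flow now 2.
Augment Depot→Jct3→Y1→Port: bottleneck 1, flow now 3.
Augment Depot→HubB→Y2→Port: bottleneck 4, flow now 7.
Augment Depot→Y3→Y1→Port: bottleneck 4, flow now 11.
No augmenting path remains; maximum flow = 11.
By max-flow min-cut, the minimum cut capacity equals the max flow.
In the residual graph, reachable from Depot: {Depot}.
Min-cut edges: Depot→Jct3 (3), Depot→HubB (4), Depot→Y3 (4); capacity 3 + 4 + 4 = 11.

11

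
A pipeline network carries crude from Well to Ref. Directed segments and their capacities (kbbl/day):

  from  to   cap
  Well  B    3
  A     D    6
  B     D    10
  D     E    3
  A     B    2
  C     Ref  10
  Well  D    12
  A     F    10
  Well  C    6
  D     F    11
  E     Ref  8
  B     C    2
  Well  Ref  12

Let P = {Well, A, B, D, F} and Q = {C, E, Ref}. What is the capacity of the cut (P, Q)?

Edges leaving {Well, A, B, D, F}: Well→C (6), Well→Ref (12), B→C (2), D→E (3).
Cut capacity = 6 + 12 + 2 + 3 = 23.

23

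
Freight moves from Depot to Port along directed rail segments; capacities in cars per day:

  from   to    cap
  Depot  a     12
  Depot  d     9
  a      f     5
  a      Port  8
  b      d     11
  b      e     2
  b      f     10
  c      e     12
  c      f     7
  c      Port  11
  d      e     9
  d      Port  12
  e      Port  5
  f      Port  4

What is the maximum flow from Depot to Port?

21

Augment Depot→a→Port: bottleneck 8, flow now 8.
Augment Depot→d→Port: bottleneck 9, flow now 17.
Augment Depot→a→f→Port: bottleneck 4, flow now 21.
No augmenting path remains; maximum flow = 21.
In the residual graph, reachable from Depot: {Depot}.
Min-cut edges: Depot→a (12), Depot→d (9); capacity 12 + 9 = 21.
This cut is saturated, so no flow can exceed 21.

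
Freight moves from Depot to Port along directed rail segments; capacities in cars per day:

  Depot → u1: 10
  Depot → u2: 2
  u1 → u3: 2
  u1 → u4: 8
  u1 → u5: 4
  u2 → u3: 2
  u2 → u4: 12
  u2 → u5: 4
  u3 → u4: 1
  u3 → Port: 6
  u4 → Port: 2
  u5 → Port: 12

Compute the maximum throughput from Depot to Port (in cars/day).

10

Augment Depot→u1→u3→Port: bottleneck 2, flow now 2.
Augment Depot→u1→u4→Port: bottleneck 2, flow now 4.
Augment Depot→u1→u5→Port: bottleneck 4, flow now 8.
Augment Depot→u2→u3→Port: bottleneck 2, flow now 10.
No augmenting path remains; maximum flow = 10.
In the residual graph, reachable from Depot: {Depot, u1, u4}.
Min-cut edges: Depot→u2 (2), u1→u3 (2), u1→u5 (4), u4→Port (2); capacity 2 + 2 + 4 + 2 = 10.
This cut is saturated, so no flow can exceed 10.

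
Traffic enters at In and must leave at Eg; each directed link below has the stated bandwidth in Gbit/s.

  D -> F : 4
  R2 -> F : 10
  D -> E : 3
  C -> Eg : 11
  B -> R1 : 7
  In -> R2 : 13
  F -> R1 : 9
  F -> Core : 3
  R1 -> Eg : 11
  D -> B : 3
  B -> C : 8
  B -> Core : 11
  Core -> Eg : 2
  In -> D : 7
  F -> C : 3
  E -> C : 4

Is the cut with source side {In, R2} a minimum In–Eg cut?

Yes — it is a minimum cut (capacity 17).

Given cut capacity: 7 + 10 = 17.
Augment In→D→B→R1→Eg: bottleneck 3, flow now 3.
Augment In→D→F→R1→Eg: bottleneck 4, flow now 7.
Augment In→R2→F→R1→Eg: bottleneck 4, flow now 11.
Augment In→R2→F→Core→Eg: bottleneck 2, flow now 13.
Augment In→R2→F→C→Eg: bottleneck 3, flow now 16.
Augment In→R2→F→D→E→C→Eg: bottleneck 1, flow now 17. (uses reverse residual edge)
No augmenting path remains; maximum flow = 17.
Cut capacity 17 equals the max flow, so it is a minimum cut.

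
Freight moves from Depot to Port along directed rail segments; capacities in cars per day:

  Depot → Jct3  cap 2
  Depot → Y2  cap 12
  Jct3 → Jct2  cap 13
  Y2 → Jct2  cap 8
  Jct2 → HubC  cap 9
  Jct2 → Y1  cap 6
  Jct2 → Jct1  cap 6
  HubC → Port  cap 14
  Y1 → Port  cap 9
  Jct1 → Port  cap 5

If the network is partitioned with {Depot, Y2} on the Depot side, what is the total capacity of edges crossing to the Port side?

Edges leaving {Depot, Y2}: Depot→Jct3 (2), Y2→Jct2 (8).
Cut capacity = 2 + 8 = 10.

10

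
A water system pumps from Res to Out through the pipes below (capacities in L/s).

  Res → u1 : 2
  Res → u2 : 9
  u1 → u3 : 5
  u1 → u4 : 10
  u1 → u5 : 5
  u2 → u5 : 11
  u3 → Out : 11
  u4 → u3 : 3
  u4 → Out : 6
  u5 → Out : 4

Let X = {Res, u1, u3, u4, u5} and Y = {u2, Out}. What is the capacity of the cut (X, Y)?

Edges leaving {Res, u1, u3, u4, u5}: Res→u2 (9), u3→Out (11), u4→Out (6), u5→Out (4).
Cut capacity = 9 + 11 + 6 + 4 = 30.

30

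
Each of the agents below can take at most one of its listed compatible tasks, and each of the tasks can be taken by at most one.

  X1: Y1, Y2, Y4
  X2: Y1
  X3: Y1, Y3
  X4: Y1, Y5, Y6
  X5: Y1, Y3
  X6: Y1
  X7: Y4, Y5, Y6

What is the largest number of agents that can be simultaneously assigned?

5

Unit-capacity flow: source→left, listed edges, right→sink; max matching = max flow.
Augmenting path X1→Y1 (+1); matched 1.
Augmenting path X3→Y3 (+1); matched 2.
Augmenting path X4→Y5 (+1); matched 3.
Augmenting path X7→Y4 (+1); matched 4.
Augmenting path X2→Y1→X1→Y2 (+1); matched 5.
No augmenting path remains; maximum matching = 5.
König certificate: {X1, X4, X7, Y1, Y3} is a vertex cover of size 5 (every listed pair touches it), so no matching can be larger.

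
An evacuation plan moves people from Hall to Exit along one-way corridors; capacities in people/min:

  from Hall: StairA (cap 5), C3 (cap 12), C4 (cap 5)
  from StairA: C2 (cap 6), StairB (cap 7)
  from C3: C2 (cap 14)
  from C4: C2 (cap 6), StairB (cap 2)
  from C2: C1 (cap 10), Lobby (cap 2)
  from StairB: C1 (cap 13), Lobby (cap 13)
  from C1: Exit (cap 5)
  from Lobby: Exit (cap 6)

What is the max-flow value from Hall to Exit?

Augment Hall→StairA→C2→C1→Exit: bottleneck 5, flow now 5.
Augment Hall→C3→C2→Lobby→Exit: bottleneck 2, flow now 7.
Augment Hall→C4→StairB→Lobby→Exit: bottleneck 2, flow now 9.
Augment Hall→C3→C2→StairA→StairB→Lobby→Exit: bottleneck 2, flow now 11. (uses reverse residual edge)
No augmenting path remains; maximum flow = 11.
In the residual graph, reachable from Hall: {Hall, StairA, C3, C4, C2, StairB, C1, Lobby}.
Min-cut edges: C1→Exit (5), Lobby→Exit (6); capacity 5 + 6 = 11.
This cut is saturated, so no flow can exceed 11.

11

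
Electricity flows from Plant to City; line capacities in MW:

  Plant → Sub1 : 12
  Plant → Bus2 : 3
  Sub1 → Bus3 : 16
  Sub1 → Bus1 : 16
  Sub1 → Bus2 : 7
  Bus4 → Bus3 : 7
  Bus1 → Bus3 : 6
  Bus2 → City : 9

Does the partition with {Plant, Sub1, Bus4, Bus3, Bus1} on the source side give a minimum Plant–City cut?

No — its capacity is 10, but the minimum cut has capacity 9.

Given cut capacity: 3 + 7 = 10.
Augment Plant→Bus2→City: bottleneck 3, flow now 3.
Augment Plant→Sub1→Bus2→City: bottleneck 6, flow now 9.
No augmenting path remains; maximum flow = 9.
In the residual graph, reachable from Plant: {Plant, Sub1, Bus3, Bus1, Bus2}.
Min-cut edges: Bus2→City (9); capacity 9 = 9.
Cut capacity 10 exceeds the max flow 9, so it is not minimum.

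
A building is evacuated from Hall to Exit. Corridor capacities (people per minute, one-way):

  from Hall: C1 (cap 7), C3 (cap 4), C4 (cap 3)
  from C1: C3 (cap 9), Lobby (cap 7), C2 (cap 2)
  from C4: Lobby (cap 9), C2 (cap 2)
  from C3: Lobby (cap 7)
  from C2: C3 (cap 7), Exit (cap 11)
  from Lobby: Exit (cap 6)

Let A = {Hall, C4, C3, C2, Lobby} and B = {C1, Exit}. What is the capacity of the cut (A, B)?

24

Edges leaving {Hall, C4, C3, C2, Lobby}: Hall→C1 (7), C2→Exit (11), Lobby→Exit (6).
Cut capacity = 7 + 11 + 6 = 24.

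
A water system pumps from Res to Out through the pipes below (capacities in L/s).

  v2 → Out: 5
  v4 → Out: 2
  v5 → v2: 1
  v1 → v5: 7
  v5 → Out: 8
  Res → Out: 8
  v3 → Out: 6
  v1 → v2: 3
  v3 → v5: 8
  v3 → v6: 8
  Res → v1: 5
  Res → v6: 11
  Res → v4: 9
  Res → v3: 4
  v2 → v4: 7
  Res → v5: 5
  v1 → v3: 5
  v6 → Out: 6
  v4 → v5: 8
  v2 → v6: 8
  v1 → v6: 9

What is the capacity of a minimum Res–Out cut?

34

Augment Res→Out: bottleneck 8, flow now 8.
Augment Res→v3→Out: bottleneck 4, flow now 12.
Augment Res→v4→Out: bottleneck 2, flow now 14.
Augment Res→v5→Out: bottleneck 5, flow now 19.
Augment Res→v6→Out: bottleneck 6, flow now 25.
Augment Res→v1→v2→Out: bottleneck 3, flow now 28.
Augment Res→v1→v3→Out: bottleneck 2, flow now 30.
Augment Res→v4→v5→Out: bottleneck 3, flow now 33.
Augment Res→v4→v5→v2→Out: bottleneck 1, flow now 34.
No augmenting path remains; maximum flow = 34.
By max-flow min-cut, the minimum cut capacity equals the max flow.
In the residual graph, reachable from Res: {Res, v4, v5, v6}.
Min-cut edges: Res→v1 (5), Res→v3 (4), Res→Out (8), v4→Out (2), v5→v2 (1), v5→Out (8), v6→Out (6); capacity 5 + 4 + 8 + 2 + 1 + 8 + 6 = 34.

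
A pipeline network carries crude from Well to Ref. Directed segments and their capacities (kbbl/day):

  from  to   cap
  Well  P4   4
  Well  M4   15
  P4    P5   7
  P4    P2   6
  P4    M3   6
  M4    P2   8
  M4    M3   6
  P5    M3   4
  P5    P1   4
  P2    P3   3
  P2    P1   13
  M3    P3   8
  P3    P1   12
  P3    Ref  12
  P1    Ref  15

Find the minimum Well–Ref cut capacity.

Augment Well→P4→P5→P1→Ref: bottleneck 4, flow now 4.
Augment Well→M4→P2→P3→Ref: bottleneck 3, flow now 7.
Augment Well→M4→P2→P1→Ref: bottleneck 5, flow now 12.
Augment Well→M4→M3→P3→Ref: bottleneck 6, flow now 18.
No augmenting path remains; maximum flow = 18.
By max-flow min-cut, the minimum cut capacity equals the max flow.
In the residual graph, reachable from Well: {Well, M4}.
Min-cut edges: Well→P4 (4), M4→P2 (8), M4→M3 (6); capacity 4 + 8 + 6 = 18.

18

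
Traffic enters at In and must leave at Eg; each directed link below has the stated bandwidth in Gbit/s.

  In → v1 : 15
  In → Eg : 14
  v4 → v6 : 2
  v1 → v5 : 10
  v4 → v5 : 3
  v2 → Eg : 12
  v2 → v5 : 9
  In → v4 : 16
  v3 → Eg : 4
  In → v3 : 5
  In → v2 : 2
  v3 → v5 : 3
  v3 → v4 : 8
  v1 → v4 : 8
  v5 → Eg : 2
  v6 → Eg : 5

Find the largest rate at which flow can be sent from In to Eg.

24

Augment In→Eg: bottleneck 14, flow now 14.
Augment In→v2→Eg: bottleneck 2, flow now 16.
Augment In→v3→Eg: bottleneck 4, flow now 20.
Augment In→v1→v5→Eg: bottleneck 2, flow now 22.
Augment In→v4→v6→Eg: bottleneck 2, flow now 24.
No augmenting path remains; maximum flow = 24.
In the residual graph, reachable from In: {In, v1, v3, v4, v5}.
Min-cut edges: In→v2 (2), In→Eg (14), v3→Eg (4), v4→v6 (2), v5→Eg (2); capacity 2 + 14 + 4 + 2 + 2 = 24.
This cut is saturated, so no flow can exceed 24.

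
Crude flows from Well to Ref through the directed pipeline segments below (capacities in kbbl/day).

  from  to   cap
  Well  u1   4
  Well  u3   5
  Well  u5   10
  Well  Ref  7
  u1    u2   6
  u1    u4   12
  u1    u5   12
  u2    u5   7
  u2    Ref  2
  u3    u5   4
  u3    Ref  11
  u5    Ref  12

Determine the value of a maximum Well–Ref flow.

26

Augment Well→Ref: bottleneck 7, flow now 7.
Augment Well→u3→Ref: bottleneck 5, flow now 12.
Augment Well→u5→Ref: bottleneck 10, flow now 22.
Augment Well→u1→u2→Ref: bottleneck 2, flow now 24.
Augment Well→u1→u5→Ref: bottleneck 2, flow now 26.
No augmenting path remains; maximum flow = 26.
In the residual graph, reachable from Well: {Well}.
Min-cut edges: Well→u1 (4), Well→u3 (5), Well→u5 (10), Well→Ref (7); capacity 4 + 5 + 10 + 7 = 26.
This cut is saturated, so no flow can exceed 26.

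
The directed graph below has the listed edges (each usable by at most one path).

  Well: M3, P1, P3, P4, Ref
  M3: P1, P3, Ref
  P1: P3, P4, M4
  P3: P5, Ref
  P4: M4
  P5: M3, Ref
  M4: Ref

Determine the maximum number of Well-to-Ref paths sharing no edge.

Assign every edge capacity 1; by Menger, the answer equals the max flow.
Augment Well→Ref (+1); total 1.
Augment Well→M3→Ref (+1); total 2.
Augment Well→P3→Ref (+1); total 3.
Augment Well→P1→M4→Ref (+1); total 4.
Augment Well→P4→M4→P1→P3→P5→Ref (+1); total 5. (traverses P1→M4 backwards in the residual graph, cancelling flow on it)
After the cancellation the 5 edge-disjoint paths are: Well→M3→Ref; Well→P1→P3→P5→Ref; Well→P3→Ref; Well→P4→M4→Ref; Well→Ref.
No residual Well→Ref path; max flow = 5.
Certifying cut of size 5: {Well→M3, Well→P1, Well→P3, Well→P4, Well→Ref}.

5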